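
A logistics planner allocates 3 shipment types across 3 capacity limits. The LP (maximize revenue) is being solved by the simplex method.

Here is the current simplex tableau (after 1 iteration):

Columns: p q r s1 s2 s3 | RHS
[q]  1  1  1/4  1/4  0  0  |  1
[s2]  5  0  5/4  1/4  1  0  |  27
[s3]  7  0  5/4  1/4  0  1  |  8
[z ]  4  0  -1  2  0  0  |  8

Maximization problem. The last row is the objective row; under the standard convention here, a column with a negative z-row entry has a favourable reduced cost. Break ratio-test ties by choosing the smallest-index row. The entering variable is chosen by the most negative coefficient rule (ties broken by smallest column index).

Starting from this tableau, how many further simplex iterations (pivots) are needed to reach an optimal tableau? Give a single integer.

1

pivot: r in, q out → z = 12
No improving column remains; optimal.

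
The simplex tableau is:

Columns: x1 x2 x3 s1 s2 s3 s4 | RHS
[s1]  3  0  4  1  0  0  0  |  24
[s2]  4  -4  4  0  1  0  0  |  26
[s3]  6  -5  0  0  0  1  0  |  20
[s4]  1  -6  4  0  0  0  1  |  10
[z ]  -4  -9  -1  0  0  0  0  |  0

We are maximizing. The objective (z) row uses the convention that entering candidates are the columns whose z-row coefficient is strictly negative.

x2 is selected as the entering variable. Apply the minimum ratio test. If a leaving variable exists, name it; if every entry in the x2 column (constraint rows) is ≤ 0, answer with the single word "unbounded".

x2-column entries: row 1: 0, row 2: -4, row 3: -5, row 4: -6. All ≤ 0, so x2 can increase without bound; the LP is unbounded in this direction.

unbounded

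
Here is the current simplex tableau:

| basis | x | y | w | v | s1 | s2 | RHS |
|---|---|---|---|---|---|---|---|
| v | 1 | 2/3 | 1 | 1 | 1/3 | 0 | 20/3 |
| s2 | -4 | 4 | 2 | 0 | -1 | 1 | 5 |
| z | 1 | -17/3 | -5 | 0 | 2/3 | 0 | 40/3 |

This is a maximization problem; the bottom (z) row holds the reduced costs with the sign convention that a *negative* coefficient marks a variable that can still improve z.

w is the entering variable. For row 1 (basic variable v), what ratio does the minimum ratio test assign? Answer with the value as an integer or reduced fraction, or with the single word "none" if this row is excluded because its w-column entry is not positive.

20/3

Ratio = RHS / (w entry) = (20/3) / 1 = 20/3.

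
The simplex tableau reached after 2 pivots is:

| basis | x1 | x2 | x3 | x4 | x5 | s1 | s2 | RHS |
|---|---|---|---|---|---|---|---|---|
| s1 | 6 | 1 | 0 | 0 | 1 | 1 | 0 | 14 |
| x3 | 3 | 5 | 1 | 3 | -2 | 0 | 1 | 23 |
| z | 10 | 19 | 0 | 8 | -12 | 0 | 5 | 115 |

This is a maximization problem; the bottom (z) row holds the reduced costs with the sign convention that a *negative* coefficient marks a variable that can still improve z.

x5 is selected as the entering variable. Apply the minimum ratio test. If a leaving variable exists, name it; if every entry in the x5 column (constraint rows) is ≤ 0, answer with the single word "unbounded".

s1

Ratios: row 1 (s1): 14/1 = 14; row 2 (x3): entry -2 ≤ 0, skip.
Minimum ratio is in the s1 row, so s1 leaves.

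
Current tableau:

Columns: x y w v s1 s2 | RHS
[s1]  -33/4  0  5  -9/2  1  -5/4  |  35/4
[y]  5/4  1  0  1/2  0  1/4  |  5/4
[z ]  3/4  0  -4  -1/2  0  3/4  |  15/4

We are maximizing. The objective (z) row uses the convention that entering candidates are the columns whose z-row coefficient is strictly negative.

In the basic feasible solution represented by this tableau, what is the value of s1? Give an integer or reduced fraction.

35/4

s1 is basic (row 1); its value is the RHS of that row: 35/4.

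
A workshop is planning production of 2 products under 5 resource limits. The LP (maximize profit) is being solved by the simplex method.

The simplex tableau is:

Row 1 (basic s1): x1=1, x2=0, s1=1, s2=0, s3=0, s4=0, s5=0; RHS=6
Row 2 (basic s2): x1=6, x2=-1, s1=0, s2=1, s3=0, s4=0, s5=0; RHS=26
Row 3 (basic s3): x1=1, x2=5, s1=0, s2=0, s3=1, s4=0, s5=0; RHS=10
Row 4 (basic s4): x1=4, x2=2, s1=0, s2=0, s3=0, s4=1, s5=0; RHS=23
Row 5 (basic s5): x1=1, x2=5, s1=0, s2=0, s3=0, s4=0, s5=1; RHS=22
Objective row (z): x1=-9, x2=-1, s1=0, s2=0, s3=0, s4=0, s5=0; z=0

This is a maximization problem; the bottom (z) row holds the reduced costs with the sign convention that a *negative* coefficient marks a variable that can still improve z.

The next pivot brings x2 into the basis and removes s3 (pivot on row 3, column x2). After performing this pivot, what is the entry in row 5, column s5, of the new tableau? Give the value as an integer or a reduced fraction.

1

Pivot element is row 3, column x2: 5.
Normalize row 3: new (row 3, s5) = 0/5 = 0.
row 5 ← row 5 − 5·(new row 3): 1 − 5·0 = 1.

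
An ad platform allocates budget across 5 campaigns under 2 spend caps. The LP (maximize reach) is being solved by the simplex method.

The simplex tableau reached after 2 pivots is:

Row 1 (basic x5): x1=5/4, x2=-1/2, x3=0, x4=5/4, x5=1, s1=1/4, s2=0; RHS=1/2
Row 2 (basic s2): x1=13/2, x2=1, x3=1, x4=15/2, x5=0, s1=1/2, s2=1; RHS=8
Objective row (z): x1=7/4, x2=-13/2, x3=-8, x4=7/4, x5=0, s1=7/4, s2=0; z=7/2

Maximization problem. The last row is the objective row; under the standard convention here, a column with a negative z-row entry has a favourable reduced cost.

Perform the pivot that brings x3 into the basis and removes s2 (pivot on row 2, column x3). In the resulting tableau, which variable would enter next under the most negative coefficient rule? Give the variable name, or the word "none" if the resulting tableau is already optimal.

Pivot element 1. New z-row = old z-row − (-8)·(row 2/1).
Updated z-row coefficients: x1: 215/4, x2: 3/2, x3: 0, x4: 247/4, x5: 0, s1: 23/4, s2: 8.
No coefficient is strictly negative; the tableau after this pivot is optimal.

none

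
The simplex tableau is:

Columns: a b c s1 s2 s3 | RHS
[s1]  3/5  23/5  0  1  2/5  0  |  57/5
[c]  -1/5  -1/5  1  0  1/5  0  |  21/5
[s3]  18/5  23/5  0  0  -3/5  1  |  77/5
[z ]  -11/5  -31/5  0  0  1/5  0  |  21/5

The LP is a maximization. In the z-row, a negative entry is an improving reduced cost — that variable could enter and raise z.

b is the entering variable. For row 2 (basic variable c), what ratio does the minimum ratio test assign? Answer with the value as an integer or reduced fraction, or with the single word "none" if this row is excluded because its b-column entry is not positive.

The b entry in row 2 is -1/5 ≤ 0, so this row gives no ratio.

none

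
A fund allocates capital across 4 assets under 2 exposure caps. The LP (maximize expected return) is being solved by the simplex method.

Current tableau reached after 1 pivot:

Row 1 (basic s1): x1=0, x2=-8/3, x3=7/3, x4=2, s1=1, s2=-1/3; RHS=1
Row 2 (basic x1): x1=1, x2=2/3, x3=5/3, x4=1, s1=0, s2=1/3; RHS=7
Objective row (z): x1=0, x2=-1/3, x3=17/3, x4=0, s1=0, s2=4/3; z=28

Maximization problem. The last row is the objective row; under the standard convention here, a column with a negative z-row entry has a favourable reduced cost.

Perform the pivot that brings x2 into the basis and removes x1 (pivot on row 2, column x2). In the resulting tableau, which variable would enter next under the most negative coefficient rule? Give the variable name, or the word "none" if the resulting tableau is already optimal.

Pivot element 2/3. New z-row = old z-row − (-1/3)·(row 2/(2/3)).
Updated z-row coefficients: x1: 1/2, x2: 0, x3: 13/2, x4: 1/2, s1: 0, s2: 3/2.
No coefficient is strictly negative; the tableau after this pivot is optimal.

none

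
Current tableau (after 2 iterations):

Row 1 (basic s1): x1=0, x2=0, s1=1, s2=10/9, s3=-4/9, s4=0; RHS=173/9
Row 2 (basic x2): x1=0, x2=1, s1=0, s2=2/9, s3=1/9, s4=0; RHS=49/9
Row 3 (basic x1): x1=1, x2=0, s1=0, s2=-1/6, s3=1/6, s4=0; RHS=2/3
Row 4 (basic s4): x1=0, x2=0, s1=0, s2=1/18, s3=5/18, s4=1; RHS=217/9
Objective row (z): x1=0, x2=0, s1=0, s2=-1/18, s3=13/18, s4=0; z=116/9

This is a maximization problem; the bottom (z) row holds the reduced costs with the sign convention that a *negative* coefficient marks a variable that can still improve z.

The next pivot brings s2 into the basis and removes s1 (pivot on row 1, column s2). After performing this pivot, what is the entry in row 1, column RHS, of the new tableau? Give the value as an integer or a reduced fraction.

173/10

Pivot element is row 1, column s2: 10/9.
Normalize row 1: new (row 1, RHS) = (173/9)/(10/9) = 173/10.
Row 1 is the pivot row, so the entry is 173/10.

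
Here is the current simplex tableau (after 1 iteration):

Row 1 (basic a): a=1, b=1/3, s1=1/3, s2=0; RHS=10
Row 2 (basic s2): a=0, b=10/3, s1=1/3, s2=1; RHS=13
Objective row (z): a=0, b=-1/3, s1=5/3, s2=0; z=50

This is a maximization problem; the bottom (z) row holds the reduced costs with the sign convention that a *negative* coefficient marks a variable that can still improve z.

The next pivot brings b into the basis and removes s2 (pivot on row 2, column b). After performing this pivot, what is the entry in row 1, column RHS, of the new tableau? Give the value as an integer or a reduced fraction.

87/10

Pivot element is row 2, column b: 10/3.
Normalize row 2: new (row 2, RHS) = 13/(10/3) = 39/10.
row 1 ← row 1 − (1/3)·(new row 2): 10 − (1/3)·(39/10) = 87/10.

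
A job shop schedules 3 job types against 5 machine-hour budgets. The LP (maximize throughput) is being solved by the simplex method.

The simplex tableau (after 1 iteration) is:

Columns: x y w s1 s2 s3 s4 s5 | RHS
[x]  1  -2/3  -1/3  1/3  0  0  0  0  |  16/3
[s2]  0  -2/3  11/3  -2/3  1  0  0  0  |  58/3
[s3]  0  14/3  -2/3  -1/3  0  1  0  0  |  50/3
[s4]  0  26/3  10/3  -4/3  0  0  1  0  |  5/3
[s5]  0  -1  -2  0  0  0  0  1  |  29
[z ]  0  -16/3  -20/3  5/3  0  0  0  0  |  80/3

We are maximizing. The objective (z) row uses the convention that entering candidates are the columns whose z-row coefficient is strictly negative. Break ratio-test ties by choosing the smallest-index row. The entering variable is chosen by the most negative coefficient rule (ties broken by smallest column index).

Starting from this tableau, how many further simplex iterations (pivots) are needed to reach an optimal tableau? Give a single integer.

pivot: w in, s4 out → z = 30
pivot: s1 in, s2 out → z = 415/8
pivot: y in, x out → z = 574/11
No improving column remains; optimal.

3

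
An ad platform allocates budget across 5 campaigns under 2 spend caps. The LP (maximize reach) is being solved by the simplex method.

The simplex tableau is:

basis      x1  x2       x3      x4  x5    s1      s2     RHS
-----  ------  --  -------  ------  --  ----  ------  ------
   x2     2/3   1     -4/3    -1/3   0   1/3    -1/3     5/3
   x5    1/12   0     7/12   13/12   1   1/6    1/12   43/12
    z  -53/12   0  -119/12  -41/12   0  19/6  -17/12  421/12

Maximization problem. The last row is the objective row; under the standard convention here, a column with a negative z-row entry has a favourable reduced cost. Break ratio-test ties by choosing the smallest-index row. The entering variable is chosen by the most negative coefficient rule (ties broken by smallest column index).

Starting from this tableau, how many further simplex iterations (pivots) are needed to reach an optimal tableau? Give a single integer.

3

pivot: x3 in, x5 out → z = 96
pivot: x1 in, x2 out → z = 261/2
pivot: s2 in, x3 out → z = 144
No improving column remains; optimal.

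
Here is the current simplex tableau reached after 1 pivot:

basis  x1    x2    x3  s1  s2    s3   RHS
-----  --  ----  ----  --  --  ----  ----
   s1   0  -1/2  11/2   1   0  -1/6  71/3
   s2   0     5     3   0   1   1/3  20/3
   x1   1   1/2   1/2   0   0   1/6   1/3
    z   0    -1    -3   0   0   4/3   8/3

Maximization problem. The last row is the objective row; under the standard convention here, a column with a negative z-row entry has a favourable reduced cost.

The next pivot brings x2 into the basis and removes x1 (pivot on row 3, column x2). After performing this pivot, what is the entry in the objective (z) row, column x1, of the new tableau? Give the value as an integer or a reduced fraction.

2

Pivot element is row 3, column x2: 1/2.
Normalize row 3: new (row 3, x1) = 1/(1/2) = 2.
z-row ← z-row − (-1)·(new row 3): 0 − (-1)·2 = 2.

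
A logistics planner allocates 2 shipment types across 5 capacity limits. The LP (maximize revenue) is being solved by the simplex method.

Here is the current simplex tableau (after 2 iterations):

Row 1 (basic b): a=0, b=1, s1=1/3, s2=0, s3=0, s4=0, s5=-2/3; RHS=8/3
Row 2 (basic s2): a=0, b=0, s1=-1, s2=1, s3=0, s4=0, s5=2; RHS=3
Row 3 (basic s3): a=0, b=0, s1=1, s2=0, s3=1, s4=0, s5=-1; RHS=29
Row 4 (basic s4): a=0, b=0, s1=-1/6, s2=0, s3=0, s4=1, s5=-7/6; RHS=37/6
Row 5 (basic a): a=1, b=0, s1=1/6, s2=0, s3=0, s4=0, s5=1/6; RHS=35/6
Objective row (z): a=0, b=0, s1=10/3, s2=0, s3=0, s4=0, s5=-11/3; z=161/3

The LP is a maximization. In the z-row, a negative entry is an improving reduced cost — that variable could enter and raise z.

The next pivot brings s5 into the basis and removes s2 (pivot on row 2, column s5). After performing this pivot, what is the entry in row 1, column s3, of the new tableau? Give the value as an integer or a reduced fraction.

0

Pivot element is row 2, column s5: 2.
Normalize row 2: new (row 2, s3) = 0/2 = 0.
row 1 ← row 1 − (-2/3)·(new row 2): 0 − (-2/3)·0 = 0.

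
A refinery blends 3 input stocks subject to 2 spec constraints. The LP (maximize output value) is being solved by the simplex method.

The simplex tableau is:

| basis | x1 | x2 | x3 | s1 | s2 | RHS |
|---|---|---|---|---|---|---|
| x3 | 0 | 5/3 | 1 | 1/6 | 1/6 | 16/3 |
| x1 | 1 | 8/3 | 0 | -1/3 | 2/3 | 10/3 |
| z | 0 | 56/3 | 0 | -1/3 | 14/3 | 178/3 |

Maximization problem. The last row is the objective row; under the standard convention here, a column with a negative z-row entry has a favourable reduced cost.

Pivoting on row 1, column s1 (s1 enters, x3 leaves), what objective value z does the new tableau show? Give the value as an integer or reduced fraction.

70

Minimum ratio for s1: (16/3)/(1/6) = 32.
z changes by −(z-row coeff of s1)·ratio = −(-1/3)·32 = 32/3.
New z = 178/3 + (32/3) = 70.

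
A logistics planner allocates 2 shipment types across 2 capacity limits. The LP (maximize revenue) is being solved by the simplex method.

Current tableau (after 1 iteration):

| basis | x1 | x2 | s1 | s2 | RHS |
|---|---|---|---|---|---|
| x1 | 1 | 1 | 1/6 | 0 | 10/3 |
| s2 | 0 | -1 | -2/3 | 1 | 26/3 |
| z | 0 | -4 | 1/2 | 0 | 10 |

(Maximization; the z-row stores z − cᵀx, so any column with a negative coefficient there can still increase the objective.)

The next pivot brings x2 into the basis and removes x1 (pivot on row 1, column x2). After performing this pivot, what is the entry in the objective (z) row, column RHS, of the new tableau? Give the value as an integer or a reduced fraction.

Pivot element is row 1, column x2: 1.
Normalize row 1: new (row 1, RHS) = (10/3)/1 = 10/3.
z-row ← z-row − (-4)·(new row 1): 10 − (-4)·(10/3) = 70/3.

70/3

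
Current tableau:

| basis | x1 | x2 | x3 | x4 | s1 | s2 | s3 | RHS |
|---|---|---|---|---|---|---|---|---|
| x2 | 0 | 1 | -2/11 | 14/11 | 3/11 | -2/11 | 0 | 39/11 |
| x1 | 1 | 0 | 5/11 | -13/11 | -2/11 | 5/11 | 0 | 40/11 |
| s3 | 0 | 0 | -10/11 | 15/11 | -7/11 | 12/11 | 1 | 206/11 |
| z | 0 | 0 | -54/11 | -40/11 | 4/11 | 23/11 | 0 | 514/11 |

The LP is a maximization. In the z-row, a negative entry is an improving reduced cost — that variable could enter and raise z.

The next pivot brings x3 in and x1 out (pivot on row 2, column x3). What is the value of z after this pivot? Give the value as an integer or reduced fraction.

Minimum ratio for x3: (40/11)/(5/11) = 8.
z changes by −(z-row coeff of x3)·ratio = −(-54/11)·8 = 432/11.
New z = 514/11 + (432/11) = 86.

86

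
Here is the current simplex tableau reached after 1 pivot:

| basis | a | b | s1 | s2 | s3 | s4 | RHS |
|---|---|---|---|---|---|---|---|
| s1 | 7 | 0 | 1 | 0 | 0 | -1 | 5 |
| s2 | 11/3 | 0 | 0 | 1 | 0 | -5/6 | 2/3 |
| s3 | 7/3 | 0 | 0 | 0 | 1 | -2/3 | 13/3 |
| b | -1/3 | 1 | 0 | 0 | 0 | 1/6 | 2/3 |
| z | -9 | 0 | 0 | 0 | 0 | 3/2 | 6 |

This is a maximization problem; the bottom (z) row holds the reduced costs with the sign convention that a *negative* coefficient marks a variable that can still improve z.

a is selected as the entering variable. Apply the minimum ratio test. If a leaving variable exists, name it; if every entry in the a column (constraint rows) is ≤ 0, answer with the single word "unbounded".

s2

Ratios: row 1 (s1): 5/7 = 5/7; row 2 (s2): (2/3)/(11/3) = 2/11; row 3 (s3): (13/3)/(7/3) = 13/7; row 4 (b): entry -1/3 ≤ 0, skip.
Minimum ratio is in the s2 row, so s2 leaves.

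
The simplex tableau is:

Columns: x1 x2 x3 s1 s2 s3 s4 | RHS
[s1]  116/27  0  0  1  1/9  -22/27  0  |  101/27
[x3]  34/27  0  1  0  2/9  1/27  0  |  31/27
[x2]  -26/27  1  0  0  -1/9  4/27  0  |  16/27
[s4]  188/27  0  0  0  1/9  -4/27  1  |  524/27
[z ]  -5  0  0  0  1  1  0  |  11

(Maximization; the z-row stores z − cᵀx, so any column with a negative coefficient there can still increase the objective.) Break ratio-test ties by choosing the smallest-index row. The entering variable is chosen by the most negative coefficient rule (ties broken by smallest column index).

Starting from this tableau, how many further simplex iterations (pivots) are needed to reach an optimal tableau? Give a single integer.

pivot: x1 in, s1 out → z = 1781/116
No improving column remains; optimal.

1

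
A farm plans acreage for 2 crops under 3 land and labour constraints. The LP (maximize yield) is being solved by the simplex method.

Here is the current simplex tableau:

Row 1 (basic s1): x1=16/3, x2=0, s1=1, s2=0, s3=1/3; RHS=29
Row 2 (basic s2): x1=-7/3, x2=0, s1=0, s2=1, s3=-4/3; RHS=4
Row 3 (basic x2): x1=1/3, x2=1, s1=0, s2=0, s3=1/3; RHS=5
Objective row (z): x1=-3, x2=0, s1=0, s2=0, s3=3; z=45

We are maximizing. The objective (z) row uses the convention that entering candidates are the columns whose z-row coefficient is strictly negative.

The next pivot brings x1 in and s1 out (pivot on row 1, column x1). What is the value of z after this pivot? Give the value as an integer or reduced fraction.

Minimum ratio for x1: 29/(16/3) = 87/16.
z changes by −(z-row coeff of x1)·ratio = −(-3)·(87/16) = 261/16.
New z = 45 + (261/16) = 981/16.

981/16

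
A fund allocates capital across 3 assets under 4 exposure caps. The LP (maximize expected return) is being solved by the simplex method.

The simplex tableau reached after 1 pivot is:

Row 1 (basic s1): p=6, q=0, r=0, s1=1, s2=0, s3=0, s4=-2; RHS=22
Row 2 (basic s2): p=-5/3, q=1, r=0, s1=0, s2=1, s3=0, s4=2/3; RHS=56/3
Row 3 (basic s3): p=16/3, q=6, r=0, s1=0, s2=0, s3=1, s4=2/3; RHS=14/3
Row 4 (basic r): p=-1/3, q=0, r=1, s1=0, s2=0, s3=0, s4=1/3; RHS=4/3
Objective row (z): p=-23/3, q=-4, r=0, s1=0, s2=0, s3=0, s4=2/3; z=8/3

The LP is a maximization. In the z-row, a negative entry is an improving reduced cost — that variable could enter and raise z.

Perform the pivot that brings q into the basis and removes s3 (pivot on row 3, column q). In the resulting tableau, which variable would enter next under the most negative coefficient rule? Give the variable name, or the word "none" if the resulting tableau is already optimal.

p

Pivot element 6. New z-row = old z-row − (-4)·(row 3/6).
Updated z-row coefficients: p: -37/9, q: 0, r: 0, s1: 0, s2: 0, s3: 2/3, s4: 10/9.
The most negative is -37/9 in column p, so p would enter next.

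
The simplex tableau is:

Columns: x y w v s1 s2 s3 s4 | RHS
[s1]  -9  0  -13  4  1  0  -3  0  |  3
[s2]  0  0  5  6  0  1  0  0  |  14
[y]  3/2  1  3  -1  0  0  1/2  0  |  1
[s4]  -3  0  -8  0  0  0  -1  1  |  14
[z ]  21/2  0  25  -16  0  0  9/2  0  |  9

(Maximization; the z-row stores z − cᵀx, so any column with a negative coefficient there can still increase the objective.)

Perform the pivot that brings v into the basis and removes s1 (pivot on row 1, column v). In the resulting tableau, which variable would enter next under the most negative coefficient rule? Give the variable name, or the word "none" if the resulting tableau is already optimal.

Pivot element 4. New z-row = old z-row − (-16)·(row 1/4).
Updated z-row coefficients: x: -51/2, y: 0, w: -27, v: 0, s1: 4, s2: 0, s3: -15/2, s4: 0.
The most negative is -27 in column w, so w would enter next.

w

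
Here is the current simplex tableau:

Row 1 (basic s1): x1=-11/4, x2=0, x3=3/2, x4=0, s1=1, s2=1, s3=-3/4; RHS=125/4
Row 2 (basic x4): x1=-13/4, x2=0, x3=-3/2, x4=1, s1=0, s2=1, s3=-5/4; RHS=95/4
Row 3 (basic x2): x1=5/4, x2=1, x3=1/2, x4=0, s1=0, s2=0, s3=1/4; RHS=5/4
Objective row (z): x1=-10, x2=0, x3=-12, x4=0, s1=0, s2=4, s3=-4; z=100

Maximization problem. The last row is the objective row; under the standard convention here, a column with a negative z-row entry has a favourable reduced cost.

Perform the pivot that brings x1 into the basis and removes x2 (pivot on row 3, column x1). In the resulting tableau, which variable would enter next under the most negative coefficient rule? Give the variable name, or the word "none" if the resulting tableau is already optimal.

x3

Pivot element 5/4. New z-row = old z-row − (-10)·(row 3/(5/4)).
Updated z-row coefficients: x1: 0, x2: 8, x3: -8, x4: 0, s1: 0, s2: 4, s3: -2.
The most negative is -8 in column x3, so x3 would enter next.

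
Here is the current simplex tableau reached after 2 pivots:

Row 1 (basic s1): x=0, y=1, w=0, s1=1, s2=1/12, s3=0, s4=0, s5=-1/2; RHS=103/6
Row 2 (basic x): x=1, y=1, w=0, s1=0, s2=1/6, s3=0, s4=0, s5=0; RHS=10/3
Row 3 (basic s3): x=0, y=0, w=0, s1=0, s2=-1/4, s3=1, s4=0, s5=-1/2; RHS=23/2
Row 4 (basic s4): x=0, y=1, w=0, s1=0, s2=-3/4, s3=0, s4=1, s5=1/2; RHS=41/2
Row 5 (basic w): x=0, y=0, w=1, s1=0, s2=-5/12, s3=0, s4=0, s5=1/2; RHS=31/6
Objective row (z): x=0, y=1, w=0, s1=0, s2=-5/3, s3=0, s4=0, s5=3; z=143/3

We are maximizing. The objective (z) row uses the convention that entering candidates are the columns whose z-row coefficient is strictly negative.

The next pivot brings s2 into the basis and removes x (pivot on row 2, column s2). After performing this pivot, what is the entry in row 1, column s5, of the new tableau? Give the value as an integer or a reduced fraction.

-1/2

Pivot element is row 2, column s2: 1/6.
Normalize row 2: new (row 2, s5) = 0/(1/6) = 0.
row 1 ← row 1 − (1/12)·(new row 2): -1/2 − (1/12)·0 = -1/2.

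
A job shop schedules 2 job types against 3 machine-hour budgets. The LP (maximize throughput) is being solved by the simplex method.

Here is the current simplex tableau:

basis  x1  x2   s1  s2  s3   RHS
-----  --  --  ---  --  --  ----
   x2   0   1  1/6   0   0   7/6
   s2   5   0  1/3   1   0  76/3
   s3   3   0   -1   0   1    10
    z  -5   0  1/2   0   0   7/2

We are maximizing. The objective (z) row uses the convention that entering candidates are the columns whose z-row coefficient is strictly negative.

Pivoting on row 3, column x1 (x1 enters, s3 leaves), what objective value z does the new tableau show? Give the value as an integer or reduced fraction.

Minimum ratio for x1: 10/3 = 10/3.
z changes by −(z-row coeff of x1)·ratio = −(-5)·(10/3) = 50/3.
New z = 7/2 + (50/3) = 121/6.

121/6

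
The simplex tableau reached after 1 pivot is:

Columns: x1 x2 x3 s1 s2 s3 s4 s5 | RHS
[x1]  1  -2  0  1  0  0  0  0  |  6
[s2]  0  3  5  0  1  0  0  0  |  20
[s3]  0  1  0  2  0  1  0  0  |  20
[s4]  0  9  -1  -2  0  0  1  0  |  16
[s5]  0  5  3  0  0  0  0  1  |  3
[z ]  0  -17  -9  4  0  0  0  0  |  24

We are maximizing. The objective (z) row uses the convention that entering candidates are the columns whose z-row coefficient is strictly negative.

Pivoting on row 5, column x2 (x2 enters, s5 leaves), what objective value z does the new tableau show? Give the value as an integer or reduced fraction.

Minimum ratio for x2: 3/5 = 3/5.
z changes by −(z-row coeff of x2)·ratio = −(-17)·(3/5) = 51/5.
New z = 24 + (51/5) = 171/5.

171/5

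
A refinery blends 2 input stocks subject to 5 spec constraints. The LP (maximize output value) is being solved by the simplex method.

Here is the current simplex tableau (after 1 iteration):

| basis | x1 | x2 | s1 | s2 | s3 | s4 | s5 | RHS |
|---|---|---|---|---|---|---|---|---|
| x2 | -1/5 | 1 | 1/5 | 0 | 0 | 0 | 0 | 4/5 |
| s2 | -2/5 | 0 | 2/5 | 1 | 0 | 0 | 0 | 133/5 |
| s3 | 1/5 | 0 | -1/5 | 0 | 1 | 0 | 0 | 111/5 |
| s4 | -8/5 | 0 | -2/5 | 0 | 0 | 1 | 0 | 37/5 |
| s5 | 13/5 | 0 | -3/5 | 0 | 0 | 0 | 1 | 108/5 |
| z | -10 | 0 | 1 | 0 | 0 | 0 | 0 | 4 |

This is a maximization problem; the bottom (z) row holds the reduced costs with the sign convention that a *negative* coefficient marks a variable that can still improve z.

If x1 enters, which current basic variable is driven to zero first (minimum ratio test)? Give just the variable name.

Ratios: row 1 (x2): entry -1/5 ≤ 0, skip; row 2 (s2): entry -2/5 ≤ 0, skip; row 3 (s3): (111/5)/(1/5) = 111; row 4 (s4): entry -8/5 ≤ 0, skip; row 5 (s5): (108/5)/(13/5) = 108/13.
Minimum ratio 108/13 is in the s5 row, so s5 leaves.

s5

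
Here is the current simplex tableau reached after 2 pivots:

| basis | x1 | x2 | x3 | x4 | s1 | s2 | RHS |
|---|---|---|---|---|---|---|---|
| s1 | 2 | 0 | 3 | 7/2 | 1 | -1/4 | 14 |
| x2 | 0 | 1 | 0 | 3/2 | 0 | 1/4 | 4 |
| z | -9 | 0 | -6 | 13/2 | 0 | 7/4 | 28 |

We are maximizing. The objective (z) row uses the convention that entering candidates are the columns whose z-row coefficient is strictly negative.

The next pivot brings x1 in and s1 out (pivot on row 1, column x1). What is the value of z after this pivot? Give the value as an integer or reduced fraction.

Minimum ratio for x1: 14/2 = 7.
z changes by −(z-row coeff of x1)·ratio = −(-9)·7 = 63.
New z = 28 + 63 = 91.

91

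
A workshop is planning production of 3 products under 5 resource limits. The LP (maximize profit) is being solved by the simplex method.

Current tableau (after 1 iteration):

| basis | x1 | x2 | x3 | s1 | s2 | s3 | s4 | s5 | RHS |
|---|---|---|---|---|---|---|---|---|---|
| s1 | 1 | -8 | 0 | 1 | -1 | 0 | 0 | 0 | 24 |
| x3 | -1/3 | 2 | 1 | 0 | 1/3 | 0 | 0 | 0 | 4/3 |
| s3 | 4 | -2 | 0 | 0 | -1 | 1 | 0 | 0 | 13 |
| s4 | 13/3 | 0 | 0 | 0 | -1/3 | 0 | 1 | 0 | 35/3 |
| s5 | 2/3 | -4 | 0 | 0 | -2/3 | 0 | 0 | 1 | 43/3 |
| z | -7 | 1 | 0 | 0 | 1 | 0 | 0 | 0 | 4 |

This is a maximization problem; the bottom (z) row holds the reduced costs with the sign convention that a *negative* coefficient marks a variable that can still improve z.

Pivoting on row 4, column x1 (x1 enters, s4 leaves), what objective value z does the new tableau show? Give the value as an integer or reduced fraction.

297/13

Minimum ratio for x1: (35/3)/(13/3) = 35/13.
z changes by −(z-row coeff of x1)·ratio = −(-7)·(35/13) = 245/13.
New z = 4 + (245/13) = 297/13.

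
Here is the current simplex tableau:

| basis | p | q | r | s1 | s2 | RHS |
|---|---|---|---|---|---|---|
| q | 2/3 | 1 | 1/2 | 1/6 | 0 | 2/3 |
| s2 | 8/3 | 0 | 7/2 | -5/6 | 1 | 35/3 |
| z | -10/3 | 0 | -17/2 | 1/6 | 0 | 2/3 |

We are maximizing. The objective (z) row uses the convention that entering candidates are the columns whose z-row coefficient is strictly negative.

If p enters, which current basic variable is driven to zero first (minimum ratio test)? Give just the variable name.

q

Ratios: row 1 (q): (2/3)/(2/3) = 1; row 2 (s2): (35/3)/(8/3) = 35/8.
Minimum ratio 1 is in the q row, so q leaves.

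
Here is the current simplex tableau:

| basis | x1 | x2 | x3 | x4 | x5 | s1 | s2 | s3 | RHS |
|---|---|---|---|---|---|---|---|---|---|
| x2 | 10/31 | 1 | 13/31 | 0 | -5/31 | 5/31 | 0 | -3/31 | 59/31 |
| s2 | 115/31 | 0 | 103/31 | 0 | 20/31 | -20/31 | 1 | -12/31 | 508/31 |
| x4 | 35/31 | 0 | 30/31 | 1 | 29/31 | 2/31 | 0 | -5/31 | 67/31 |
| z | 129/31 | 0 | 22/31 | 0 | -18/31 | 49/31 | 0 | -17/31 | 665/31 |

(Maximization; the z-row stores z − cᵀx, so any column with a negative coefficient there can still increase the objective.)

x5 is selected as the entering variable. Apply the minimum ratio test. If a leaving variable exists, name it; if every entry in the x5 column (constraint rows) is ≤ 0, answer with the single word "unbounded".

x4

Ratios: row 1 (x2): entry -5/31 ≤ 0, skip; row 2 (s2): (508/31)/(20/31) = 127/5; row 3 (x4): (67/31)/(29/31) = 67/29.
Minimum ratio is in the x4 row, so x4 leaves.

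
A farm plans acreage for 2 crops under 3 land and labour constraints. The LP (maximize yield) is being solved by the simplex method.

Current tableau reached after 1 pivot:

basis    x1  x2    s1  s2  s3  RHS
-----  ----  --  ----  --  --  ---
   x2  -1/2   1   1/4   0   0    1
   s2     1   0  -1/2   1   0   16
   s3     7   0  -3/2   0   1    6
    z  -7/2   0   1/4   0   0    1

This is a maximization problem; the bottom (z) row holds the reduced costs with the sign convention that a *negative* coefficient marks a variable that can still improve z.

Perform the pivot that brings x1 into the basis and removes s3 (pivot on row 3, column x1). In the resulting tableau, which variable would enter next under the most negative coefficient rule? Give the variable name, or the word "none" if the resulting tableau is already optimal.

Pivot element 7. New z-row = old z-row − (-7/2)·(row 3/7).
Updated z-row coefficients: x1: 0, x2: 0, s1: -1/2, s2: 0, s3: 1/2.
The most negative is -1/2 in column s1, so s1 would enter next.

s1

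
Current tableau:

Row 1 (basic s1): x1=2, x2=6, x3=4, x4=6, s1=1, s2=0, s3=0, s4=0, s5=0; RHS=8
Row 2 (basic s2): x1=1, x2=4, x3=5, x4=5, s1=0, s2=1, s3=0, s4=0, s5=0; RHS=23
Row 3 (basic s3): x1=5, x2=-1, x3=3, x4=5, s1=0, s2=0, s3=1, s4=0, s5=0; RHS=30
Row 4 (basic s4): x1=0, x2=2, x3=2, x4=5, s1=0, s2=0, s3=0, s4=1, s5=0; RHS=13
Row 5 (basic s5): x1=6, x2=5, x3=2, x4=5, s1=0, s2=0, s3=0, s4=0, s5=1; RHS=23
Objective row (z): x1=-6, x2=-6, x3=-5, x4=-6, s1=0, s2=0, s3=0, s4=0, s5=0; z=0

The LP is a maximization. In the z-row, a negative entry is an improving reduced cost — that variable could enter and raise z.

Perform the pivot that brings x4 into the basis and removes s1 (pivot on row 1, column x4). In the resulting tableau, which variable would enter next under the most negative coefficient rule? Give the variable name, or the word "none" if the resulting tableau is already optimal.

Pivot element 6. New z-row = old z-row − (-6)·(row 1/6).
Updated z-row coefficients: x1: -4, x2: 0, x3: -1, x4: 0, s1: 1, s2: 0, s3: 0, s4: 0, s5: 0.
The most negative is -4 in column x1, so x1 would enter next.

x1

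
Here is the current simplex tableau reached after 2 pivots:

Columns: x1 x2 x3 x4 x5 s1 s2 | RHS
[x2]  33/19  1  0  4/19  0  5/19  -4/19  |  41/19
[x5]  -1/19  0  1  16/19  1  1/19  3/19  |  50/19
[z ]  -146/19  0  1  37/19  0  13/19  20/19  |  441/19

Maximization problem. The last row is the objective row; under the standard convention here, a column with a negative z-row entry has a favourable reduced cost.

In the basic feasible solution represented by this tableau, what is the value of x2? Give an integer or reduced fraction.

41/19

x2 is basic (row 1); its value is the RHS of that row: 41/19.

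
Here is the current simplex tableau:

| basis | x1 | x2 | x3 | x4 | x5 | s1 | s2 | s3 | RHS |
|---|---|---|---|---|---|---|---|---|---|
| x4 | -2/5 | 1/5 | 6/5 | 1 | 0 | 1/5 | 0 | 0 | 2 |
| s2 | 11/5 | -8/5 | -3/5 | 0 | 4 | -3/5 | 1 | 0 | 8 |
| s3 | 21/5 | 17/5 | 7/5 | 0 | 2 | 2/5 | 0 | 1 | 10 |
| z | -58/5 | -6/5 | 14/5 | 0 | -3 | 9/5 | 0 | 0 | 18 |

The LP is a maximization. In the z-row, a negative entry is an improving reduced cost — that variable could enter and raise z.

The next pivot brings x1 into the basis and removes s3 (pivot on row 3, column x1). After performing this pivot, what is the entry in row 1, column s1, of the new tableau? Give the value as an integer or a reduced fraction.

Pivot element is row 3, column x1: 21/5.
Normalize row 3: new (row 3, s1) = (2/5)/(21/5) = 2/21.
row 1 ← row 1 − (-2/5)·(new row 3): 1/5 − (-2/5)·(2/21) = 5/21.

5/21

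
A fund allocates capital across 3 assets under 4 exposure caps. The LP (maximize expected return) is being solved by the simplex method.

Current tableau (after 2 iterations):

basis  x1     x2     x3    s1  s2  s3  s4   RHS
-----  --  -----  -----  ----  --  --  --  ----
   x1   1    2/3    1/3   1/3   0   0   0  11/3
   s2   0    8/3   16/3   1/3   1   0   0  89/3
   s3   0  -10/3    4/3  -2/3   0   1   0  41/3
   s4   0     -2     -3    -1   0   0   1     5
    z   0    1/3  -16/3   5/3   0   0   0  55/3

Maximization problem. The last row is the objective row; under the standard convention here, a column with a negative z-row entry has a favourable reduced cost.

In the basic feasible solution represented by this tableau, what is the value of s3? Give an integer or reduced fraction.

s3 is basic (row 3); its value is the RHS of that row: 41/3.

41/3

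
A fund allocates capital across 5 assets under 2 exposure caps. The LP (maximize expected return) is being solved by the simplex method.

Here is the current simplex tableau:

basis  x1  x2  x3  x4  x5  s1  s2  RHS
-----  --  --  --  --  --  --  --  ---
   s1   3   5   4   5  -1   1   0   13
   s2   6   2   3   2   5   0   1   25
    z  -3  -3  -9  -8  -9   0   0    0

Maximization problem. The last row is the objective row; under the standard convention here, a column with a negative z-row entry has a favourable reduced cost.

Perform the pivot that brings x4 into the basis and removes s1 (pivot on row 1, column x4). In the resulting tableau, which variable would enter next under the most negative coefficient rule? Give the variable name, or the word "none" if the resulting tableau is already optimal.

Pivot element 5. New z-row = old z-row − (-8)·(row 1/5).
Updated z-row coefficients: x1: 9/5, x2: 5, x3: -13/5, x4: 0, x5: -53/5, s1: 8/5, s2: 0.
The most negative is -53/5 in column x5, so x5 would enter next.

x5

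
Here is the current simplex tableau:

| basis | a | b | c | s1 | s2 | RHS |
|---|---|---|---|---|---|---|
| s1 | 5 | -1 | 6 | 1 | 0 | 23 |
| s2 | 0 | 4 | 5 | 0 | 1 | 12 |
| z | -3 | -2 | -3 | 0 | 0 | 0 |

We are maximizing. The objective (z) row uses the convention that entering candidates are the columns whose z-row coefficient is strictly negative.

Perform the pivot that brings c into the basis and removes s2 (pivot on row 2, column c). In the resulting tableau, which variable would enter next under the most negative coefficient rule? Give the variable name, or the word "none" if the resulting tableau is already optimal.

Pivot element 5. New z-row = old z-row − (-3)·(row 2/5).
Updated z-row coefficients: a: -3, b: 2/5, c: 0, s1: 0, s2: 3/5.
The most negative is -3 in column a, so a would enter next.

a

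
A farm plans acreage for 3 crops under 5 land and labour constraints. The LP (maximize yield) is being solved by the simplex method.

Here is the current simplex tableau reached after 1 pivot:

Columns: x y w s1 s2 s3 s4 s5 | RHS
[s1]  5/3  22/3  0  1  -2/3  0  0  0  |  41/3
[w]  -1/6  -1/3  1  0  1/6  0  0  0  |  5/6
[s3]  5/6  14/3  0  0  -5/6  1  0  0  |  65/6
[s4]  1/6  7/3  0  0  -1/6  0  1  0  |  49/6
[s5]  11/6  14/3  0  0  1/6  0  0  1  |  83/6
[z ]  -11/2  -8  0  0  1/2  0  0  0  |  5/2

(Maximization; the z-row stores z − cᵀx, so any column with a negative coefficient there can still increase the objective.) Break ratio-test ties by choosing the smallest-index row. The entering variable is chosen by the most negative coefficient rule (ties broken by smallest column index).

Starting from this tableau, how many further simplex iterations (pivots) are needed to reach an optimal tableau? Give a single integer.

pivot: y in, s1 out → z = 383/22
pivot: x in, s5 out → z = 712/17
pivot: s1 in, y out → z = 44
No improving column remains; optimal.

3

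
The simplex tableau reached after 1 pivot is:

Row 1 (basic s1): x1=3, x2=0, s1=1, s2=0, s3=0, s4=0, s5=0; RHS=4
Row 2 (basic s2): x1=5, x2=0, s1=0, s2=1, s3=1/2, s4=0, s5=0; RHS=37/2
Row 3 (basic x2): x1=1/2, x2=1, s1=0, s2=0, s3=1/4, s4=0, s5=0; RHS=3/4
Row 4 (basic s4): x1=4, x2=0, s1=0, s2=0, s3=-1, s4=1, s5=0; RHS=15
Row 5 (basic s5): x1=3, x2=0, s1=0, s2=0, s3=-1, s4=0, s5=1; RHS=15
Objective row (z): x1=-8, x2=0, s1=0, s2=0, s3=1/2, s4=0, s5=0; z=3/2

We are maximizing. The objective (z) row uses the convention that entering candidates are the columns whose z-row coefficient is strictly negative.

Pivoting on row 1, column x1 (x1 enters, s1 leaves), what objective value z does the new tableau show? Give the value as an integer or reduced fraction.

Minimum ratio for x1: 4/3 = 4/3.
z changes by −(z-row coeff of x1)·ratio = −(-8)·(4/3) = 32/3.
New z = 3/2 + (32/3) = 73/6.

73/6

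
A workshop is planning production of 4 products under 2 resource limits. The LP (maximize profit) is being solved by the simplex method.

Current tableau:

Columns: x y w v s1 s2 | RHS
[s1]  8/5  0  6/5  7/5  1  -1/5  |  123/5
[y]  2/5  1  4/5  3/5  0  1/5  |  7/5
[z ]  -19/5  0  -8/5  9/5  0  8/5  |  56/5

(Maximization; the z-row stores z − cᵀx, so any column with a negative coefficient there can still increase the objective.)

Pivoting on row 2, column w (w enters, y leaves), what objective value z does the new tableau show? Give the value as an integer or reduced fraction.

Minimum ratio for w: (7/5)/(4/5) = 7/4.
z changes by −(z-row coeff of w)·ratio = −(-8/5)·(7/4) = 14/5.
New z = 56/5 + (14/5) = 14.

14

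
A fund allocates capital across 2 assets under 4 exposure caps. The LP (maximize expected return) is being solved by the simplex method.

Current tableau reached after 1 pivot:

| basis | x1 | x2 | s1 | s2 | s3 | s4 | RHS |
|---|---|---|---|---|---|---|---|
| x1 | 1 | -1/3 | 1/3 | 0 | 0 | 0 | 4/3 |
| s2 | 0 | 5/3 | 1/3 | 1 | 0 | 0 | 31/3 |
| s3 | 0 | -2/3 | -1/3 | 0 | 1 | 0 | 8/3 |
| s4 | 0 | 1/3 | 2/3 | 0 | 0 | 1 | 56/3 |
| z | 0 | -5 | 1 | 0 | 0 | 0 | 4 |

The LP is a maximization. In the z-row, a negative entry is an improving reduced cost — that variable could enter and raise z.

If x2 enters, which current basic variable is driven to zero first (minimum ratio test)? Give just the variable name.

Ratios: row 1 (x1): entry -1/3 ≤ 0, skip; row 2 (s2): (31/3)/(5/3) = 31/5; row 3 (s3): entry -2/3 ≤ 0, skip; row 4 (s4): (56/3)/(1/3) = 56.
Minimum ratio 31/5 is in the s2 row, so s2 leaves.

s2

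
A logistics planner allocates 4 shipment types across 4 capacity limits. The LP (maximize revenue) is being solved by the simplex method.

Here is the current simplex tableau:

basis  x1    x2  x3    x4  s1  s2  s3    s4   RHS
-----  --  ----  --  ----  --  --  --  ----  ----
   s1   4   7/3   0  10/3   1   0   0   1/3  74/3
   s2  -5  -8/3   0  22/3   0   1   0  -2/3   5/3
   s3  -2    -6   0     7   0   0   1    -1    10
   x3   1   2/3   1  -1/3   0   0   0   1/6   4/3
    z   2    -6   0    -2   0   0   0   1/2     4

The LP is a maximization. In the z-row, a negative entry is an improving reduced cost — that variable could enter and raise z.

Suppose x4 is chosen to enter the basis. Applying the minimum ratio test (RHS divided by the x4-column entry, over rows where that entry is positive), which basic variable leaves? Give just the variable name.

s2

Ratios: row 1 (s1): (74/3)/(10/3) = 37/5; row 2 (s2): (5/3)/(22/3) = 5/22; row 3 (s3): 10/7 = 10/7; row 4 (x3): entry -1/3 ≤ 0, skip.
Minimum ratio 5/22 is in the s2 row, so s2 leaves.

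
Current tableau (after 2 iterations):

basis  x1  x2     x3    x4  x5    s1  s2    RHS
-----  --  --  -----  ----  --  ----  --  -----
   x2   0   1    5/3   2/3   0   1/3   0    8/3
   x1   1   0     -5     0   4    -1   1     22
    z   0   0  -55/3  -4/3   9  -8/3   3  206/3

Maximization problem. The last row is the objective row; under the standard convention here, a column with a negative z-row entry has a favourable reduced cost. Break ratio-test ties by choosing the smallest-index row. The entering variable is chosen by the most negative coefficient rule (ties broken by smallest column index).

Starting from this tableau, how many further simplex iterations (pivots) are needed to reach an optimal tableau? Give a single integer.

pivot: x3 in, x2 out → z = 98
No improving column remains; optimal.

1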